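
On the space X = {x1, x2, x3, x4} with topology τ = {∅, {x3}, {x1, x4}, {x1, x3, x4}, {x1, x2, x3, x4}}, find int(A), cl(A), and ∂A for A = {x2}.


int(A) = ∅, cl(A) = {x2}, ∂A = {x2}.

Closed sets in (X, τ) are complements of opens:
  closed(X, τ) = {∅, {x2}, {x2, x3}, {x1, x2, x4}, {x1, x2, x3, x4}}.
int(A) = ⋃ {U ∈ τ : U ⊆ A}. Opens contained in A: ∅.
Taking the union of these: int(A) = ∅.
cl(A) = ⋂ {C closed : A ⊆ C}. Closed sets containing A: {x2}, {x2, x3}, {x1, x2, x4}, {x1, x2, x3, x4}.
Intersecting these: cl(A) = {x2}.
∂A = cl(A) ∖ int(A) = {x2} ∖ ∅ = {x2}.


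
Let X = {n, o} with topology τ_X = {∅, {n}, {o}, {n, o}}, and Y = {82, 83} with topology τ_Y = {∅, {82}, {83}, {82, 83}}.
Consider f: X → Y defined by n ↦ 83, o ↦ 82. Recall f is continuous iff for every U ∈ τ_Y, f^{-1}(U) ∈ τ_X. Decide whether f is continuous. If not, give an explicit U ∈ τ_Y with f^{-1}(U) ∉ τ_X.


f IS continuous.

Compute f^{-1}(U) for each U ∈ τ_Y:
  U = ∅: f^{-1}(U) = ∅ ∈ τ_X ✓.
  U = {82}: f^{-1}(U) = {o} ∈ τ_X ✓.
  U = {83}: f^{-1}(U) = {n} ∈ τ_X ✓.
  U = {82, 83}: f^{-1}(U) = {n, o} ∈ τ_X ✓.
Every preimage lies in τ_X, so f IS continuous.


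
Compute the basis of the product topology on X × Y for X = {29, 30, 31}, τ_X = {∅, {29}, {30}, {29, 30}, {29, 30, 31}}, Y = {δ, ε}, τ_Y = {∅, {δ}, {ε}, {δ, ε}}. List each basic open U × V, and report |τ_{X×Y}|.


Basis B = {∅ × ∅, {29} × {δ}, {29} × {ε}, {30} × {δ}, {30} × {ε}, {29} × {δ, ε}, {29, 30} × {δ}, {29, 30} × {ε}, {30} × {δ, ε}, {29, 30, 31} × {δ}, {29, 30, 31} × {ε}, {29, 30} × {δ, ε}, {29, 30, 31} × {δ, ε}}; |τ_{X×Y}| = 25.

Enumerate products U × V with U ∈ τ_X, V ∈ τ_Y (deduplicated):
  ∅ × ∅ = {} (∅)
  {29} × {δ} = {(29,δ)}
  {29} × {ε} = {(29,ε)}
  {30} × {δ} = {(30,δ)}
  {30} × {ε} = {(30,ε)}
  {29} × {δ, ε} = {(29,δ), (29,ε)}
  {29, 30} × {δ} = {(29,δ), (30,δ)}
  {29, 30} × {ε} = {(29,ε), (30,ε)}
  {30} × {δ, ε} = {(30,δ), (30,ε)}
  {29, 30, 31} × {δ} = {(29,δ), (30,δ), (31,δ)}
  {29, 30, 31} × {ε} = {(29,ε), (30,ε), (31,ε)}
  {29, 30} × {δ, ε} = {(29,δ), (29,ε), (30,δ), (30,ε)}
  {29, 30, 31} × {δ, ε} = {(29,δ), (29,ε), (30,δ), (30,ε), (31,δ), (31,ε)}
These 13 distinct sets form the basis B.
Close under arbitrary unions to get τ_{X×Y}; counting gives |τ_{X×Y}| = 25.


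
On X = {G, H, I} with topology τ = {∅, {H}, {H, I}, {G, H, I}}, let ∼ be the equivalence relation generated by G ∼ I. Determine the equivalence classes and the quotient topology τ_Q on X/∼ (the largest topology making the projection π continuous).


X/∼ = {[G=I], [H]}; |τ_Q| = 3.

Equivalence classes: [G=I], [H].
Quotient map π: X → X/∼ sends G ↦ [G=I], H ↦ [H], I ↦ [G=I].
For each subset V ⊆ X/∼, compute π^{-1}(V) ⊆ X and check whether π^{-1}(V) ∈ τ. V is open in τ_Q iff π^{-1}(V) ∈ τ.
  V = {}: π^{-1}(V) = ∅ ∈ τ ✓.
  V = {[G=I]}: π^{-1}(V) = {G, I} ∉ τ ✗.
  V = {[H]}: π^{-1}(V) = {H} ∈ τ ✓.
  V = {[G=I], [H]}: π^{-1}(V) = {G, H, I} ∈ τ ✓.
Open sets in the quotient: τ_Q = {{}, {[H]}, {[G=I], [H]}} (3 elements).


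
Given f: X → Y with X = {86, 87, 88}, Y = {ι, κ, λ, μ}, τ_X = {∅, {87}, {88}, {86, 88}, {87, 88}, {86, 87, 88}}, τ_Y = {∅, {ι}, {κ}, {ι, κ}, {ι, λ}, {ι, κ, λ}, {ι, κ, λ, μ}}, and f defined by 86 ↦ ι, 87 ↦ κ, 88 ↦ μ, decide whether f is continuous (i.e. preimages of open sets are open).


f is NOT continuous.

Compute f^{-1}(U) for each U ∈ τ_Y:
  U = ∅: f^{-1}(U) = ∅ ∈ τ_X ✓.
  U = {ι}: f^{-1}(U) = {86} ∉ τ_X ✗.
  U = {κ}: f^{-1}(U) = {87} ∈ τ_X ✓.
  U = {ι, κ}: f^{-1}(U) = {86, 87} ∉ τ_X ✗.
  U = {ι, λ}: f^{-1}(U) = {86} ∉ τ_X ✗.
  U = {ι, κ, λ}: f^{-1}(U) = {86, 87} ∉ τ_X ✗.
  U = {ι, κ, λ, μ}: f^{-1}(U) = {86, 87, 88} ∈ τ_X ✓.
Found U = {ι} with f^{-1}(U) = {86} not in τ_X. Therefore f is NOT continuous.


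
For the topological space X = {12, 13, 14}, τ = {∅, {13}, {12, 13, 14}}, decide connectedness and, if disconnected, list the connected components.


(X, τ) is connected.

Find clopen sets (U ∈ τ with X ∖ U ∈ τ):
  U = ∅, X ∖ U = {12, 13, 14} — both open, so U is clopen.
  U = {12, 13, 14}, X ∖ U = ∅ — both open, so U is clopen.
Only trivial clopens (∅ and X) exist, so (X, τ) is connected.
Compute connected components by grouping points that agree on all clopens:
  component: {12, 13, 14}


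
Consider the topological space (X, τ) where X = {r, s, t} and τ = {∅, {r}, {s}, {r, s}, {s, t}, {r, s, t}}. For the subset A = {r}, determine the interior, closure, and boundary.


int(A) = {r}, cl(A) = {r}, ∂A = ∅.

Closed sets in (X, τ) are complements of opens:
  closed(X, τ) = {∅, {r}, {t}, {r, t}, {s, t}, {r, s, t}}.
int(A) = ⋃ {U ∈ τ : U ⊆ A}. Opens contained in A: ∅, {r}.
Taking the union of these: int(A) = {r}.
cl(A) = ⋂ {C closed : A ⊆ C}. Closed sets containing A: {r}, {r, t}, {r, s, t}.
Intersecting these: cl(A) = {r}.
∂A = cl(A) ∖ int(A) = {r} ∖ {r} = ∅.


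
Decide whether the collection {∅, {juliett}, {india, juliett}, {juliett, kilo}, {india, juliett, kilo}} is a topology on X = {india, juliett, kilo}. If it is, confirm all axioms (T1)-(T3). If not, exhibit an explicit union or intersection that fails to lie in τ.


τ IS a topology on X.

Axiom (T1): ∅ ∈ τ? Yes; X ∈ τ? Yes.
Axiom (T2/T3): check pairwise unions and intersections of members of τ.
All pairwise intersections and unions checked — each lies in τ. Therefore τ satisfies (T1), (T2), (T3): it IS a topology on X.


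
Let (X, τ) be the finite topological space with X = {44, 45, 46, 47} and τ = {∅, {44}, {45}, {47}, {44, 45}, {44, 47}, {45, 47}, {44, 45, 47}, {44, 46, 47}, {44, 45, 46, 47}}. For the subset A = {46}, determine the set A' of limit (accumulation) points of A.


A' = ∅

For each x ∈ X, list the open sets U ∈ τ with x ∈ U, then check whether U ∩ (A ∖ {x}) ≠ ∅ for every such U.
  x = 44: open {44} ∋ x has {44} ∩ (A ∖ {44}) = ∅, so x is NOT a limit point.
  x = 45: open {45} ∋ x has {45} ∩ (A ∖ {45}) = ∅, so x is NOT a limit point.
  x = 46: open {44, 46, 47} ∋ x has {44, 46, 47} ∩ (A ∖ {46}) = ∅, so x is NOT a limit point.
  x = 47: open {47} ∋ x has {47} ∩ (A ∖ {47}) = ∅, so x is NOT a limit point.
Collecting: A' = ∅.


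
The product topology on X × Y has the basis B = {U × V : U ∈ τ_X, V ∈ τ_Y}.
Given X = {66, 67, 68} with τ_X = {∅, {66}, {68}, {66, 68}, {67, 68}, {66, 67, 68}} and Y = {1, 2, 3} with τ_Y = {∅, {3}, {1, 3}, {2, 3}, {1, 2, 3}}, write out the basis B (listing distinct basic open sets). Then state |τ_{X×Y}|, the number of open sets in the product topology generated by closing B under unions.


Basis B = {∅ × ∅, {66} × {3}, {68} × {3}, {66} × {1, 3}, {66} × {2, 3}, {66, 68} × {3}, {67, 68} × {3}, {68} × {1, 3}, {68} × {2, 3}, {66} × {1, 2, 3}, {66, 67, 68} × {3}, {68} × {1, 2, 3}, {66, 68} × {1, 3}, {66, 68} × {2, 3}, {67, 68} × {1, 3}, {67, 68} × {2, 3}, {66, 68} × {1, 2, 3}, {66, 67, 68} × {1, 3}, {66, 67, 68} × {2, 3}, {67, 68} × {1, 2, 3}, {66, 67, 68} × {1, 2, 3}}; |τ_{X×Y}| = 70.

Enumerate products U × V with U ∈ τ_X, V ∈ τ_Y (deduplicated):
  ∅ × ∅ = {} (∅)
  {66} × {3} = {(66,3)}
  {68} × {3} = {(68,3)}
  {66} × {1, 3} = {(66,1), (66,3)}
  {66} × {2, 3} = {(66,2), (66,3)}
  {66, 68} × {3} = {(66,3), (68,3)}
  {67, 68} × {3} = {(67,3), (68,3)}
  {68} × {1, 3} = {(68,1), (68,3)}
  {68} × {2, 3} = {(68,2), (68,3)}
  {66} × {1, 2, 3} = {(66,1), (66,2), (66,3)}
  {66, 67, 68} × {3} = {(66,3), (67,3), (68,3)}
  {68} × {1, 2, 3} = {(68,1), (68,2), (68,3)}
  {66, 68} × {1, 3} = {(66,1), (66,3), (68,1), (68,3)}
  {66, 68} × {2, 3} = {(66,2), (66,3), (68,2), (68,3)}
  {67, 68} × {1, 3} = {(67,1), (67,3), (68,1), (68,3)}
  {67, 68} × {2, 3} = {(67,2), (67,3), (68,2), (68,3)}
  {66, 68} × {1, 2, 3} = {(66,1), (66,2), (66,3), (68,1), (68,2), (68,3)}
  {66, 67, 68} × {1, 3} = {(66,1), (66,3), (67,1), (67,3), (68,1), (68,3)}
  {66, 67, 68} × {2, 3} = {(66,2), (66,3), (67,2), (67,3), (68,2), (68,3)}
  {67, 68} × {1, 2, 3} = {(67,1), (67,2), (67,3), (68,1), (68,2), (68,3)}
  {66, 67, 68} × {1, 2, 3} = {(66,1), (66,2), (66,3), (67,1), (67,2), (67,3), (68,1), (68,2), (68,3)}
These 21 distinct sets form the basis B.
Close under arbitrary unions to get τ_{X×Y}; counting gives |τ_{X×Y}| = 70.


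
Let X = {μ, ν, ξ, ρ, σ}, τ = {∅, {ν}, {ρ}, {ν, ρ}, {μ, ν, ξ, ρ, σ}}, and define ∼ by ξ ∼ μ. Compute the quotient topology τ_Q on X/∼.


X/∼ = {[μ=ξ], [ν], [ρ], [σ]}; |τ_Q| = 5.

Equivalence classes: [μ=ξ], [ν], [ρ], [σ].
Quotient map π: X → X/∼ sends μ ↦ [μ=ξ], ν ↦ [ν], ξ ↦ [μ=ξ], ρ ↦ [ρ], σ ↦ [σ].
For each subset V ⊆ X/∼, compute π^{-1}(V) ⊆ X and check whether π^{-1}(V) ∈ τ. V is open in τ_Q iff π^{-1}(V) ∈ τ.
  V = {}: π^{-1}(V) = ∅ ∈ τ ✓.
  V = {[μ=ξ]}: π^{-1}(V) = {μ, ξ} ∉ τ ✗.
  V = {[ν]}: π^{-1}(V) = {ν} ∈ τ ✓.
  V = {[μ=ξ], [ν]}: π^{-1}(V) = {μ, ν, ξ} ∉ τ ✗.
  V = {[ρ]}: π^{-1}(V) = {ρ} ∈ τ ✓.
  V = {[μ=ξ], [ρ]}: π^{-1}(V) = {μ, ξ, ρ} ∉ τ ✗.
  V = {[ν], [ρ]}: π^{-1}(V) = {ν, ρ} ∈ τ ✓.
  V = {[μ=ξ], [ν], [ρ]}: π^{-1}(V) = {μ, ν, ξ, ρ} ∉ τ ✗.
  V = {[σ]}: π^{-1}(V) = {σ} ∉ τ ✗.
  V = {[μ=ξ], [σ]}: π^{-1}(V) = {μ, ξ, σ} ∉ τ ✗.
  V = {[ν], [σ]}: π^{-1}(V) = {ν, σ} ∉ τ ✗.
  V = {[μ=ξ], [ν], [σ]}: π^{-1}(V) = {μ, ν, ξ, σ} ∉ τ ✗.
  V = {[ρ], [σ]}: π^{-1}(V) = {ρ, σ} ∉ τ ✗.
  V = {[μ=ξ], [ρ], [σ]}: π^{-1}(V) = {μ, ξ, ρ, σ} ∉ τ ✗.
  V = {[ν], [ρ], [σ]}: π^{-1}(V) = {ν, ρ, σ} ∉ τ ✗.
  V = {[μ=ξ], [ν], [ρ], [σ]}: π^{-1}(V) = {μ, ν, ξ, ρ, σ} ∈ τ ✓.
Open sets in the quotient: τ_Q = {{}, {[ν]}, {[ρ]}, {[ν], [ρ]}, {[μ=ξ], [ν], [ρ], [σ]}} (5 elements).


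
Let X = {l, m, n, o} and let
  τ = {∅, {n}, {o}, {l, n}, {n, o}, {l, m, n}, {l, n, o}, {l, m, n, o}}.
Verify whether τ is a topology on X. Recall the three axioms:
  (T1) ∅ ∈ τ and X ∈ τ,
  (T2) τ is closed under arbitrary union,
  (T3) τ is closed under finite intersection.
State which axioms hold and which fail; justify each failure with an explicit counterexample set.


τ IS a topology on X.

Axiom (T1): ∅ ∈ τ? Yes; X ∈ τ? Yes.
Axiom (T2/T3): check pairwise unions and intersections of members of τ.
All pairwise intersections and unions checked — each lies in τ. Therefore τ satisfies (T1), (T2), (T3): it IS a topology on X.


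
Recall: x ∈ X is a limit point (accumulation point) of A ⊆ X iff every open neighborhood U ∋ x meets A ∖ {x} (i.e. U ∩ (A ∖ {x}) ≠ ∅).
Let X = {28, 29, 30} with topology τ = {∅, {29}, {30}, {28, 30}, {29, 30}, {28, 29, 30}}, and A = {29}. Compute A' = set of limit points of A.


A' = ∅

For each x ∈ X, list the open sets U ∈ τ with x ∈ U, then check whether U ∩ (A ∖ {x}) ≠ ∅ for every such U.
  x = 28: open {28, 30} ∋ x has {28, 30} ∩ (A ∖ {28}) = ∅, so x is NOT a limit point.
  x = 29: open {29} ∋ x has {29} ∩ (A ∖ {29}) = ∅, so x is NOT a limit point.
  x = 30: open {30} ∋ x has {30} ∩ (A ∖ {30}) = ∅, so x is NOT a limit point.
Collecting: A' = ∅.


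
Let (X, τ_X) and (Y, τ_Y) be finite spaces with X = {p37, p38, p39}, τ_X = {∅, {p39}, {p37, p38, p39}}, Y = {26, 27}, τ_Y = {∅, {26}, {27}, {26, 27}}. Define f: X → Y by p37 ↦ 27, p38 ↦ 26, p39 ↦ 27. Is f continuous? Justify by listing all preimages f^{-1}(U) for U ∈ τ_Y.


f is NOT continuous.

Compute f^{-1}(U) for each U ∈ τ_Y:
  U = ∅: f^{-1}(U) = ∅ ∈ τ_X ✓.
  U = {26}: f^{-1}(U) = {p38} ∉ τ_X ✗.
  U = {27}: f^{-1}(U) = {p37, p39} ∉ τ_X ✗.
  U = {26, 27}: f^{-1}(U) = {p37, p38, p39} ∈ τ_X ✓.
Found U = {26} with f^{-1}(U) = {p38} not in τ_X. Therefore f is NOT continuous.


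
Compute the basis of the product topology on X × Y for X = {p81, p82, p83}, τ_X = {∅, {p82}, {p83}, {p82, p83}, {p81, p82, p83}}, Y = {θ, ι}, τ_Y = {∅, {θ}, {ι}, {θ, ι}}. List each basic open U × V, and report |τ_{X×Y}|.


Basis B = {∅ × ∅, {p82} × {θ}, {p82} × {ι}, {p83} × {θ}, {p83} × {ι}, {p82} × {θ, ι}, {p82, p83} × {θ}, {p82, p83} × {ι}, {p83} × {θ, ι}, {p81, p82, p83} × {θ}, {p81, p82, p83} × {ι}, {p82, p83} × {θ, ι}, {p81, p82, p83} × {θ, ι}}; |τ_{X×Y}| = 25.

Enumerate products U × V with U ∈ τ_X, V ∈ τ_Y (deduplicated):
  ∅ × ∅ = {} (∅)
  {p82} × {θ} = {(p82,θ)}
  {p82} × {ι} = {(p82,ι)}
  {p83} × {θ} = {(p83,θ)}
  {p83} × {ι} = {(p83,ι)}
  {p82} × {θ, ι} = {(p82,θ), (p82,ι)}
  {p82, p83} × {θ} = {(p82,θ), (p83,θ)}
  {p82, p83} × {ι} = {(p82,ι), (p83,ι)}
  {p83} × {θ, ι} = {(p83,θ), (p83,ι)}
  {p81, p82, p83} × {θ} = {(p81,θ), (p82,θ), (p83,θ)}
  {p81, p82, p83} × {ι} = {(p81,ι), (p82,ι), (p83,ι)}
  {p82, p83} × {θ, ι} = {(p82,θ), (p82,ι), (p83,θ), (p83,ι)}
  {p81, p82, p83} × {θ, ι} = {(p81,θ), (p81,ι), (p82,θ), (p82,ι), (p83,θ), (p83,ι)}
These 13 distinct sets form the basis B.
Close under arbitrary unions to get τ_{X×Y}; counting gives |τ_{X×Y}| = 25.


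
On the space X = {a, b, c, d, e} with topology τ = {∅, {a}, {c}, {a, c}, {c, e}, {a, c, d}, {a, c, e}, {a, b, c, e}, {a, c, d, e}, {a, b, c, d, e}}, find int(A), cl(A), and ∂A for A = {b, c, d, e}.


int(A) = {c, e}, cl(A) = {b, c, d, e}, ∂A = {b, d}.

Closed sets in (X, τ) are complements of opens:
  closed(X, τ) = {∅, {b}, {d}, {b, d}, {b, e}, {a, b, d}, {b, d, e}, {a, b, d, e}, {b, c, d, e}, {a, b, c, d, e}}.
int(A) = ⋃ {U ∈ τ : U ⊆ A}. Opens contained in A: ∅, {c}, {c, e}.
Taking the union of these: int(A) = {c, e}.
cl(A) = ⋂ {C closed : A ⊆ C}. Closed sets containing A: {b, c, d, e}, {a, b, c, d, e}.
Intersecting these: cl(A) = {b, c, d, e}.
∂A = cl(A) ∖ int(A) = {b, c, d, e} ∖ {c, e} = {b, d}.


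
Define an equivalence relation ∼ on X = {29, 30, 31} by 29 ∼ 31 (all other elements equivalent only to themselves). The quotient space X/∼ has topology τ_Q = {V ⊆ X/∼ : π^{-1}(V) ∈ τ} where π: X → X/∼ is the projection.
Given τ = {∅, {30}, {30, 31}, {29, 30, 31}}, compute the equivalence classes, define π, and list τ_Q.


X/∼ = {[29=31], [30]}; |τ_Q| = 3.

Equivalence classes: [29=31], [30].
Quotient map π: X → X/∼ sends 29 ↦ [29=31], 30 ↦ [30], 31 ↦ [29=31].
For each subset V ⊆ X/∼, compute π^{-1}(V) ⊆ X and check whether π^{-1}(V) ∈ τ. V is open in τ_Q iff π^{-1}(V) ∈ τ.
  V = {}: π^{-1}(V) = ∅ ∈ τ ✓.
  V = {[29=31]}: π^{-1}(V) = {29, 31} ∉ τ ✗.
  V = {[30]}: π^{-1}(V) = {30} ∈ τ ✓.
  V = {[29=31], [30]}: π^{-1}(V) = {29, 30, 31} ∈ τ ✓.
Open sets in the quotient: τ_Q = {{}, {[30]}, {[29=31], [30]}} (3 elements).


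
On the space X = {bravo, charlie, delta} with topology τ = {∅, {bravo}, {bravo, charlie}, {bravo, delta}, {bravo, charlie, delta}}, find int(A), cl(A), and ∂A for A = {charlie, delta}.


int(A) = ∅, cl(A) = {charlie, delta}, ∂A = {charlie, delta}.

Closed sets in (X, τ) are complements of opens:
  closed(X, τ) = {∅, {charlie}, {delta}, {charlie, delta}, {bravo, charlie, delta}}.
int(A) = ⋃ {U ∈ τ : U ⊆ A}. Opens contained in A: ∅.
Taking the union of these: int(A) = ∅.
cl(A) = ⋂ {C closed : A ⊆ C}. Closed sets containing A: {charlie, delta}, {bravo, charlie, delta}.
Intersecting these: cl(A) = {charlie, delta}.
∂A = cl(A) ∖ int(A) = {charlie, delta} ∖ ∅ = {charlie, delta}.


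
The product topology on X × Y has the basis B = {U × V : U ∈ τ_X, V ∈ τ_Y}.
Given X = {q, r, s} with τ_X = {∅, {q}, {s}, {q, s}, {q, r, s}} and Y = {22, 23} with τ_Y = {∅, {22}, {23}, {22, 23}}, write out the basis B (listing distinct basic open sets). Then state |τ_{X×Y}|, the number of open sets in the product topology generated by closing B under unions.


Basis B = {∅ × ∅, {q} × {22}, {q} × {23}, {s} × {22}, {s} × {23}, {q} × {22, 23}, {q, s} × {22}, {q, s} × {23}, {s} × {22, 23}, {q, r, s} × {22}, {q, r, s} × {23}, {q, s} × {22, 23}, {q, r, s} × {22, 23}}; |τ_{X×Y}| = 25.

Enumerate products U × V with U ∈ τ_X, V ∈ τ_Y (deduplicated):
  ∅ × ∅ = {} (∅)
  {q} × {22} = {(q,22)}
  {q} × {23} = {(q,23)}
  {s} × {22} = {(s,22)}
  {s} × {23} = {(s,23)}
  {q} × {22, 23} = {(q,22), (q,23)}
  {q, s} × {22} = {(q,22), (s,22)}
  {q, s} × {23} = {(q,23), (s,23)}
  {s} × {22, 23} = {(s,22), (s,23)}
  {q, r, s} × {22} = {(q,22), (r,22), (s,22)}
  {q, r, s} × {23} = {(q,23), (r,23), (s,23)}
  {q, s} × {22, 23} = {(q,22), (q,23), (s,22), (s,23)}
  {q, r, s} × {22, 23} = {(q,22), (q,23), (r,22), (r,23), (s,22), (s,23)}
These 13 distinct sets form the basis B.
Close under arbitrary unions to get τ_{X×Y}; counting gives |τ_{X×Y}| = 25.


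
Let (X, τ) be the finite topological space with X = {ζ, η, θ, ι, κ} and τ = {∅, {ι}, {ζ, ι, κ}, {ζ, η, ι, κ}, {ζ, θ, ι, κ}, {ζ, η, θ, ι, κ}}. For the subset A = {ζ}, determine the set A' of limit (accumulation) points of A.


A' = {η, θ, κ}

For each x ∈ X, list the open sets U ∈ τ with x ∈ U, then check whether U ∩ (A ∖ {x}) ≠ ∅ for every such U.
  x = ζ: open {ζ, ι, κ} ∋ x has {ζ, ι, κ} ∩ (A ∖ {ζ}) = ∅, so x is NOT a limit point.
  x = η: opens ∋ x are {ζ, η, ι, κ}, {ζ, η, θ, ι, κ}; each meets A ∖ {η}, so x IS a limit point.
  x = θ: opens ∋ x are {ζ, θ, ι, κ}, {ζ, η, θ, ι, κ}; each meets A ∖ {θ}, so x IS a limit point.
  x = ι: open {ι} ∋ x has {ι} ∩ (A ∖ {ι}) = ∅, so x is NOT a limit point.
  x = κ: opens ∋ x are {ζ, ι, κ}, {ζ, η, ι, κ}, {ζ, θ, ι, κ}, {ζ, η, θ, ι, κ}; each meets A ∖ {κ}, so x IS a limit point.
Collecting: A' = {η, θ, κ}.


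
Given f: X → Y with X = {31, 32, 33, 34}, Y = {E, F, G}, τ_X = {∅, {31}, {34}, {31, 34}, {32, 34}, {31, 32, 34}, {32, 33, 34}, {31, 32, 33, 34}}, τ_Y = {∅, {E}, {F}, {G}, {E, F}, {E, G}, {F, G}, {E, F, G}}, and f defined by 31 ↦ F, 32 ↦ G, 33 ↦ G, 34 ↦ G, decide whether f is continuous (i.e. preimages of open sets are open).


f IS continuous.

Compute f^{-1}(U) for each U ∈ τ_Y:
  U = ∅: f^{-1}(U) = ∅ ∈ τ_X ✓.
  U = {E}: f^{-1}(U) = ∅ ∈ τ_X ✓.
  U = {F}: f^{-1}(U) = {31} ∈ τ_X ✓.
  U = {G}: f^{-1}(U) = {32, 33, 34} ∈ τ_X ✓.
  U = {E, F}: f^{-1}(U) = {31} ∈ τ_X ✓.
  U = {E, G}: f^{-1}(U) = {32, 33, 34} ∈ τ_X ✓.
  U = {F, G}: f^{-1}(U) = {31, 32, 33, 34} ∈ τ_X ✓.
  U = {E, F, G}: f^{-1}(U) = {31, 32, 33, 34} ∈ τ_X ✓.
Every preimage lies in τ_X, so f IS continuous.


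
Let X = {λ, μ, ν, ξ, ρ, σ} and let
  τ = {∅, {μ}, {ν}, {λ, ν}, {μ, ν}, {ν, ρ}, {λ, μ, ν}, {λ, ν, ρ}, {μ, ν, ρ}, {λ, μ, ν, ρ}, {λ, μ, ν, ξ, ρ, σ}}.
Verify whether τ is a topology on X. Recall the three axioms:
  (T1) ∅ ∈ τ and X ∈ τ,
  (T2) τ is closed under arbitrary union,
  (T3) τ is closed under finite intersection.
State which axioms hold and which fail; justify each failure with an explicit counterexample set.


τ IS a topology on X.

Axiom (T1): ∅ ∈ τ? Yes; X ∈ τ? Yes.
Axiom (T2/T3): check pairwise unions and intersections of members of τ.
All pairwise intersections and unions checked — each lies in τ. Therefore τ satisfies (T1), (T2), (T3): it IS a topology on X.


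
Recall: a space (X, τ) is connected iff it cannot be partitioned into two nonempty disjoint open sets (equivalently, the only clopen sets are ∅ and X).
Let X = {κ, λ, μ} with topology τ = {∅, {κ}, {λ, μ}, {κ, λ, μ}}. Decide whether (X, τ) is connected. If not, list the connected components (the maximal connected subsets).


(X, τ) is disconnected; components = [{κ}, {λ, μ}].

Find clopen sets (U ∈ τ with X ∖ U ∈ τ):
  U = ∅, X ∖ U = {κ, λ, μ} — both open, so U is clopen.
  U = {κ}, X ∖ U = {λ, μ} — both open, so U is clopen.
  U = {λ, μ}, X ∖ U = {κ} — both open, so U is clopen.
  U = {κ, λ, μ}, X ∖ U = ∅ — both open, so U is clopen.
Nontrivial clopen(s) exist: e.g. {κ}. So (X, τ) is disconnected.
Compute connected components by grouping points that agree on all clopens:
  component: {κ}
  component: {λ, μ}


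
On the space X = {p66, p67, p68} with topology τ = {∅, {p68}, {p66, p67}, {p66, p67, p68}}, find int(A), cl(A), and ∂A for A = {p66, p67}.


int(A) = {p66, p67}, cl(A) = {p66, p67}, ∂A = ∅.

Closed sets in (X, τ) are complements of opens:
  closed(X, τ) = {∅, {p68}, {p66, p67}, {p66, p67, p68}}.
int(A) = ⋃ {U ∈ τ : U ⊆ A}. Opens contained in A: ∅, {p66, p67}.
Taking the union of these: int(A) = {p66, p67}.
cl(A) = ⋂ {C closed : A ⊆ C}. Closed sets containing A: {p66, p67}, {p66, p67, p68}.
Intersecting these: cl(A) = {p66, p67}.
∂A = cl(A) ∖ int(A) = {p66, p67} ∖ {p66, p67} = ∅.


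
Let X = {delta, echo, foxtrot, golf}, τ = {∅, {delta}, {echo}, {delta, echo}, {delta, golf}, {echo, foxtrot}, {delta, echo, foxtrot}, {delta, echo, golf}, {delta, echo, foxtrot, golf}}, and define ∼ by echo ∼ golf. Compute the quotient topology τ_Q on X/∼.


X/∼ = {[delta], [echo=golf], [foxtrot]}; |τ_Q| = 4.

Equivalence classes: [delta], [echo=golf], [foxtrot].
Quotient map π: X → X/∼ sends delta ↦ [delta], echo ↦ [echo=golf], foxtrot ↦ [foxtrot], golf ↦ [echo=golf].
For each subset V ⊆ X/∼, compute π^{-1}(V) ⊆ X and check whether π^{-1}(V) ∈ τ. V is open in τ_Q iff π^{-1}(V) ∈ τ.
  V = {}: π^{-1}(V) = ∅ ∈ τ ✓.
  V = {[delta]}: π^{-1}(V) = {delta} ∈ τ ✓.
  V = {[echo=golf]}: π^{-1}(V) = {echo, golf} ∉ τ ✗.
  V = {[delta], [echo=golf]}: π^{-1}(V) = {delta, echo, golf} ∈ τ ✓.
  V = {[foxtrot]}: π^{-1}(V) = {foxtrot} ∉ τ ✗.
  V = {[delta], [foxtrot]}: π^{-1}(V) = {delta, foxtrot} ∉ τ ✗.
  V = {[echo=golf], [foxtrot]}: π^{-1}(V) = {echo, foxtrot, golf} ∉ τ ✗.
  V = {[delta], [echo=golf], [foxtrot]}: π^{-1}(V) = {delta, echo, foxtrot, golf} ∈ τ ✓.
Open sets in the quotient: τ_Q = {{}, {[delta]}, {[delta], [echo=golf]}, {[delta], [echo=golf], [foxtrot]}} (4 elements).


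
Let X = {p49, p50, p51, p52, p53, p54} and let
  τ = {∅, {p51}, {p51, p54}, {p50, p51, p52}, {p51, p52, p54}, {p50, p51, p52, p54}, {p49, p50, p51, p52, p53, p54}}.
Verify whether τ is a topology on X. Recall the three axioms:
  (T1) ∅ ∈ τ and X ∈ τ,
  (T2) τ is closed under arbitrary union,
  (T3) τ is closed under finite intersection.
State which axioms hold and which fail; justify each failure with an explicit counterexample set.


τ is NOT a topology on X.

Axiom (T1): ∅ ∈ τ? Yes; X ∈ τ? Yes.
Axiom (T2/T3): check pairwise unions and intersections of members of τ.
Counterexample for (T3): {p50, p51, p52} ∩ {p51, p52, p54} = {p51, p52} ∉ τ. Therefore τ is NOT a topology.


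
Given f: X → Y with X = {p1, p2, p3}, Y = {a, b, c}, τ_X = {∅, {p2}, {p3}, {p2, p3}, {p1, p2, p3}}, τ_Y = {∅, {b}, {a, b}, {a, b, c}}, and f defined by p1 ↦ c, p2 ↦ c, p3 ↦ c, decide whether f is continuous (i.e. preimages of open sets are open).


f IS continuous.

Compute f^{-1}(U) for each U ∈ τ_Y:
  U = ∅: f^{-1}(U) = ∅ ∈ τ_X ✓.
  U = {b}: f^{-1}(U) = ∅ ∈ τ_X ✓.
  U = {a, b}: f^{-1}(U) = ∅ ∈ τ_X ✓.
  U = {a, b, c}: f^{-1}(U) = {p1, p2, p3} ∈ τ_X ✓.
Every preimage lies in τ_X, so f IS continuous.


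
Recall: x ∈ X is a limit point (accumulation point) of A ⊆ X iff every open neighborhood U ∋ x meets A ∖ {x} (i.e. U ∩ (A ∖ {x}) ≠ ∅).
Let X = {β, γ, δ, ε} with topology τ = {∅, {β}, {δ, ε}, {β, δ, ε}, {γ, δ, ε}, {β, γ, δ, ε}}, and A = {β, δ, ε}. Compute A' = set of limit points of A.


A' = {γ, δ, ε}

For each x ∈ X, list the open sets U ∈ τ with x ∈ U, then check whether U ∩ (A ∖ {x}) ≠ ∅ for every such U.
  x = β: open {β} ∋ x has {β} ∩ (A ∖ {β}) = ∅, so x is NOT a limit point.
  x = γ: opens ∋ x are {γ, δ, ε}, {β, γ, δ, ε}; each meets A ∖ {γ}, so x IS a limit point.
  x = δ: opens ∋ x are {δ, ε}, {β, δ, ε}, {γ, δ, ε}, {β, γ, δ, ε}; each meets A ∖ {δ}, so x IS a limit point.
  x = ε: opens ∋ x are {δ, ε}, {β, δ, ε}, {γ, δ, ε}, {β, γ, δ, ε}; each meets A ∖ {ε}, so x IS a limit point.
Collecting: A' = {γ, δ, ε}.


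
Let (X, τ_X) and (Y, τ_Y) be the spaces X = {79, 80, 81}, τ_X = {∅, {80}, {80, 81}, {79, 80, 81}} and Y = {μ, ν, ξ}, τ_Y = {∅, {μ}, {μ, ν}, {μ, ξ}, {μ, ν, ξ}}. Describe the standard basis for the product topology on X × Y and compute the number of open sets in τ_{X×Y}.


Basis B = {∅ × ∅, {80} × {μ}, {80} × {μ, ν}, {80} × {μ, ξ}, {80, 81} × {μ}, {79, 80, 81} × {μ}, {80} × {μ, ν, ξ}, {80, 81} × {μ, ν}, {80, 81} × {μ, ξ}, {79, 80, 81} × {μ, ν}, {79, 80, 81} × {μ, ξ}, {80, 81} × {μ, ν, ξ}, {79, 80, 81} × {μ, ν, ξ}}; |τ_{X×Y}| = 30.

Enumerate products U × V with U ∈ τ_X, V ∈ τ_Y (deduplicated):
  ∅ × ∅ = {} (∅)
  {80} × {μ} = {(80,μ)}
  {80} × {μ, ν} = {(80,μ), (80,ν)}
  {80} × {μ, ξ} = {(80,μ), (80,ξ)}
  {80, 81} × {μ} = {(80,μ), (81,μ)}
  {79, 80, 81} × {μ} = {(79,μ), (80,μ), (81,μ)}
  {80} × {μ, ν, ξ} = {(80,μ), (80,ν), (80,ξ)}
  {80, 81} × {μ, ν} = {(80,μ), (80,ν), (81,μ), (81,ν)}
  {80, 81} × {μ, ξ} = {(80,μ), (80,ξ), (81,μ), (81,ξ)}
  {79, 80, 81} × {μ, ν} = {(79,μ), (79,ν), (80,μ), (80,ν), (81,μ), (81,ν)}
  {79, 80, 81} × {μ, ξ} = {(79,μ), (79,ξ), (80,μ), (80,ξ), (81,μ), (81,ξ)}
  {80, 81} × {μ, ν, ξ} = {(80,μ), (80,ν), (80,ξ), (81,μ), (81,ν), (81,ξ)}
  {79, 80, 81} × {μ, ν, ξ} = {(79,μ), (79,ν), (79,ξ), (80,μ), (80,ν), (80,ξ), (81,μ), (81,ν), (81,ξ)}
These 13 distinct sets form the basis B.
Close under arbitrary unions to get τ_{X×Y}; counting gives |τ_{X×Y}| = 30.


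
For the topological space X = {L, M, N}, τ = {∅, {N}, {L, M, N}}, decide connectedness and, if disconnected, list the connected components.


(X, τ) is connected.

Find clopen sets (U ∈ τ with X ∖ U ∈ τ):
  U = ∅, X ∖ U = {L, M, N} — both open, so U is clopen.
  U = {L, M, N}, X ∖ U = ∅ — both open, so U is clopen.
Only trivial clopens (∅ and X) exist, so (X, τ) is connected.
Compute connected components by grouping points that agree on all clopens:
  component: {L, M, N}


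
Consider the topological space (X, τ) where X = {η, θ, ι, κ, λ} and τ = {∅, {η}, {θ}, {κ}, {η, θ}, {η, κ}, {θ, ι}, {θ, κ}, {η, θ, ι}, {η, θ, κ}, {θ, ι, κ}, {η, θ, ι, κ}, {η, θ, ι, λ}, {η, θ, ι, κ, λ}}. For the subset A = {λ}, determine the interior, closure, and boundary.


int(A) = ∅, cl(A) = {λ}, ∂A = {λ}.

Closed sets in (X, τ) are complements of opens:
  closed(X, τ) = {∅, {κ}, {λ}, {η, λ}, {ι, λ}, {κ, λ}, {η, ι, λ}, {η, κ, λ}, {θ, ι, λ}, {ι, κ, λ}, {η, θ, ι, λ}, {η, ι, κ, λ}, {θ, ι, κ, λ}, {η, θ, ι, κ, λ}}.
int(A) = ⋃ {U ∈ τ : U ⊆ A}. Opens contained in A: ∅.
Taking the union of these: int(A) = ∅.
cl(A) = ⋂ {C closed : A ⊆ C}. Closed sets containing A: {λ}, {η, λ}, {ι, λ}, {κ, λ}, {η, ι, λ}, {η, κ, λ}, {θ, ι, λ}, {ι, κ, λ}, {η, θ, ι, λ}, {η, ι, κ, λ}, {θ, ι, κ, λ}, {η, θ, ι, κ, λ}.
Intersecting these: cl(A) = {λ}.
∂A = cl(A) ∖ int(A) = {λ} ∖ ∅ = {λ}.


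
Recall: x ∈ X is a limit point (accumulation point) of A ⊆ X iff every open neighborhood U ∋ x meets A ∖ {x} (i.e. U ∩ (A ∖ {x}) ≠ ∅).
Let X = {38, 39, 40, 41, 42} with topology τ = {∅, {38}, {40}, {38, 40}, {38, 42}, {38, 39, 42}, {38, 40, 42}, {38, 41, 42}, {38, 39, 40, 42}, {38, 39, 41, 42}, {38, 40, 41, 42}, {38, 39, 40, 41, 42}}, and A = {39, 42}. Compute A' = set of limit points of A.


A' = {39, 41}

For each x ∈ X, list the open sets U ∈ τ with x ∈ U, then check whether U ∩ (A ∖ {x}) ≠ ∅ for every such U.
  x = 38: open {38} ∋ x has {38} ∩ (A ∖ {38}) = ∅, so x is NOT a limit point.
  x = 39: opens ∋ x are {38, 39, 42}, {38, 39, 40, 42}, {38, 39, 41, 42}, {38, 39, 40, 41, 42}; each meets A ∖ {39}, so x IS a limit point.
  x = 40: open {40} ∋ x has {40} ∩ (A ∖ {40}) = ∅, so x is NOT a limit point.
  x = 41: opens ∋ x are {38, 41, 42}, {38, 39, 41, 42}, {38, 40, 41, 42}, {38, 39, 40, 41, 42}; each meets A ∖ {41}, so x IS a limit point.
  x = 42: open {38, 42} ∋ x has {38, 42} ∩ (A ∖ {42}) = ∅, so x is NOT a limit point.
Collecting: A' = {39, 41}.


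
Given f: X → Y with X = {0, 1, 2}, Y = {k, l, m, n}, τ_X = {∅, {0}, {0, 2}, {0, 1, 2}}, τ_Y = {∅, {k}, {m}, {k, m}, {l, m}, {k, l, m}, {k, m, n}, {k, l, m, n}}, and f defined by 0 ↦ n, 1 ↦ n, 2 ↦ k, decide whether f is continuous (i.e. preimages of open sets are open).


f is NOT continuous.

Compute f^{-1}(U) for each U ∈ τ_Y:
  U = ∅: f^{-1}(U) = ∅ ∈ τ_X ✓.
  U = {k}: f^{-1}(U) = {2} ∉ τ_X ✗.
  U = {m}: f^{-1}(U) = ∅ ∈ τ_X ✓.
  U = {k, m}: f^{-1}(U) = {2} ∉ τ_X ✗.
  U = {l, m}: f^{-1}(U) = ∅ ∈ τ_X ✓.
  U = {k, l, m}: f^{-1}(U) = {2} ∉ τ_X ✗.
  U = {k, m, n}: f^{-1}(U) = {0, 1, 2} ∈ τ_X ✓.
  U = {k, l, m, n}: f^{-1}(U) = {0, 1, 2} ∈ τ_X ✓.
Found U = {k} with f^{-1}(U) = {2} not in τ_X. Therefore f is NOT continuous.


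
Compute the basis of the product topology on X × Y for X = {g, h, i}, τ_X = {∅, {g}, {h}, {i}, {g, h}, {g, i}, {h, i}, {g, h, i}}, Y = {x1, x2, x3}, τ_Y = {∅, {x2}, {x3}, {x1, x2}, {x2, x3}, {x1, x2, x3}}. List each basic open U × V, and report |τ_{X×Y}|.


Basis B = {∅ × ∅, {g} × {x2}, {g} × {x3}, {h} × {x2}, {h} × {x3}, {i} × {x2}, {i} × {x3}, {g} × {x1, x2}, {g} × {x2, x3}, {g, h} × {x2}, {g, i} × {x2}, {g, h} × {x3}, {g, i} × {x3}, {h} × {x1, x2}, {h} × {x2, x3}, {h, i} × {x2}, {h, i} × {x3}, {i} × {x1, x2}, {i} × {x2, x3}, {g} × {x1, x2, x3}, {g, h, i} × {x2}, {g, h, i} × {x3}, {h} × {x1, x2, x3}, {i} × {x1, x2, x3}, {g, h} × {x1, x2}, {g, i} × {x1, x2}, {g, h} × {x2, x3}, {g, i} × {x2, x3}, {h, i} × {x1, x2}, {h, i} × {x2, x3}, {g, h} × {x1, x2, x3}, {g, i} × {x1, x2, x3}, {g, h, i} × {x1, x2}, {g, h, i} × {x2, x3}, {h, i} × {x1, x2, x3}, {g, h, i} × {x1, x2, x3}}; |τ_{X×Y}| = 216.

Enumerate products U × V with U ∈ τ_X, V ∈ τ_Y (deduplicated):
  ∅ × ∅ = {} (∅)
  {g} × {x2} = {(g,x2)}
  {g} × {x3} = {(g,x3)}
  {h} × {x2} = {(h,x2)}
  {h} × {x3} = {(h,x3)}
  {i} × {x2} = {(i,x2)}
  {i} × {x3} = {(i,x3)}
  {g} × {x1, x2} = {(g,x1), (g,x2)}
  {g} × {x2, x3} = {(g,x2), (g,x3)}
  {g, h} × {x2} = {(g,x2), (h,x2)}
  {g, i} × {x2} = {(g,x2), (i,x2)}
  {g, h} × {x3} = {(g,x3), (h,x3)}
  {g, i} × {x3} = {(g,x3), (i,x3)}
  {h} × {x1, x2} = {(h,x1), (h,x2)}
  {h} × {x2, x3} = {(h,x2), (h,x3)}
  {h, i} × {x2} = {(h,x2), (i,x2)}
  {h, i} × {x3} = {(h,x3), (i,x3)}
  {i} × {x1, x2} = {(i,x1), (i,x2)}
  {i} × {x2, x3} = {(i,x2), (i,x3)}
  {g} × {x1, x2, x3} = {(g,x1), (g,x2), (g,x3)}
  {g, h, i} × {x2} = {(g,x2), (h,x2), (i,x2)}
  {g, h, i} × {x3} = {(g,x3), (h,x3), (i,x3)}
  {h} × {x1, x2, x3} = {(h,x1), (h,x2), (h,x3)}
  {i} × {x1, x2, x3} = {(i,x1), (i,x2), (i,x3)}
  {g, h} × {x1, x2} = {(g,x1), (g,x2), (h,x1), (h,x2)}
  {g, i} × {x1, x2} = {(g,x1), (g,x2), (i,x1), (i,x2)}
  {g, h} × {x2, x3} = {(g,x2), (g,x3), (h,x2), (h,x3)}
  {g, i} × {x2, x3} = {(g,x2), (g,x3), (i,x2), (i,x3)}
  {h, i} × {x1, x2} = {(h,x1), (h,x2), (i,x1), (i,x2)}
  {h, i} × {x2, x3} = {(h,x2), (h,x3), (i,x2), (i,x3)}
  {g, h} × {x1, x2, x3} = {(g,x1), (g,x2), (g,x3), (h,x1), (h,x2), (h,x3)}
  {g, i} × {x1, x2, x3} = {(g,x1), (g,x2), (g,x3), (i,x1), (i,x2), (i,x3)}
  {g, h, i} × {x1, x2} = {(g,x1), (g,x2), (h,x1), (h,x2), (i,x1), (i,x2)}
  {g, h, i} × {x2, x3} = {(g,x2), (g,x3), (h,x2), (h,x3), (i,x2), (i,x3)}
  {h, i} × {x1, x2, x3} = {(h,x1), (h,x2), (h,x3), (i,x1), (i,x2), (i,x3)}
  {g, h, i} × {x1, x2, x3} = {(g,x1), (g,x2), (g,x3), (h,x1), (h,x2), (h,x3), (i,x1), (i,x2), (i,x3)}
These 36 distinct sets form the basis B.
Close under arbitrary unions to get τ_{X×Y}; counting gives |τ_{X×Y}| = 216.


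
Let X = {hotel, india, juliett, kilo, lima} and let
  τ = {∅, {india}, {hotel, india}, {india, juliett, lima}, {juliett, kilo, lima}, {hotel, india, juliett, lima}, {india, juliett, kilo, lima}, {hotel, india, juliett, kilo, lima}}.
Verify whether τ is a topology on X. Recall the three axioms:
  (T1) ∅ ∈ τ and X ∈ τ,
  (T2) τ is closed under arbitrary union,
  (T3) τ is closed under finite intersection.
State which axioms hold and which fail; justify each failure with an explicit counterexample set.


τ is NOT a topology on X.

Axiom (T1): ∅ ∈ τ? Yes; X ∈ τ? Yes.
Axiom (T2/T3): check pairwise unions and intersections of members of τ.
Counterexample for (T3): {india, juliett, lima} ∩ {juliett, kilo, lima} = {juliett, lima} ∉ τ. Therefore τ is NOT a topology.


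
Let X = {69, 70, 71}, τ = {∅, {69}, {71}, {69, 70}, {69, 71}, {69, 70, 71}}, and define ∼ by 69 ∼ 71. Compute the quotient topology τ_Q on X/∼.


X/∼ = {[69=71], [70]}; |τ_Q| = 3.

Equivalence classes: [69=71], [70].
Quotient map π: X → X/∼ sends 69 ↦ [69=71], 70 ↦ [70], 71 ↦ [69=71].
For each subset V ⊆ X/∼, compute π^{-1}(V) ⊆ X and check whether π^{-1}(V) ∈ τ. V is open in τ_Q iff π^{-1}(V) ∈ τ.
  V = {}: π^{-1}(V) = ∅ ∈ τ ✓.
  V = {[69=71]}: π^{-1}(V) = {69, 71} ∈ τ ✓.
  V = {[70]}: π^{-1}(V) = {70} ∉ τ ✗.
  V = {[69=71], [70]}: π^{-1}(V) = {69, 70, 71} ∈ τ ✓.
Open sets in the quotient: τ_Q = {{}, {[69=71]}, {[69=71], [70]}} (3 elements).


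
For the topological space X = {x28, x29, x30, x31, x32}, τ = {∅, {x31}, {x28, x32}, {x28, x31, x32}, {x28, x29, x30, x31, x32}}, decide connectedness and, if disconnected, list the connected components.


(X, τ) is connected.

Find clopen sets (U ∈ τ with X ∖ U ∈ τ):
  U = ∅, X ∖ U = {x28, x29, x30, x31, x32} — both open, so U is clopen.
  U = {x28, x29, x30, x31, x32}, X ∖ U = ∅ — both open, so U is clopen.
Only trivial clopens (∅ and X) exist, so (X, τ) is connected.
Compute connected components by grouping points that agree on all clopens:
  component: {x28, x29, x30, x31, x32}


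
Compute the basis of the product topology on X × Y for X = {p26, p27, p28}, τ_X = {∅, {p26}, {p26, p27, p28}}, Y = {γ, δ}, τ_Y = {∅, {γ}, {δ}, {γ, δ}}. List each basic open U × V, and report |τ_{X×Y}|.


Basis B = {∅ × ∅, {p26} × {γ}, {p26} × {δ}, {p26} × {γ, δ}, {p26, p27, p28} × {γ}, {p26, p27, p28} × {δ}, {p26, p27, p28} × {γ, δ}}; |τ_{X×Y}| = 9.

Enumerate products U × V with U ∈ τ_X, V ∈ τ_Y (deduplicated):
  ∅ × ∅ = {} (∅)
  {p26} × {γ} = {(p26,γ)}
  {p26} × {δ} = {(p26,δ)}
  {p26} × {γ, δ} = {(p26,γ), (p26,δ)}
  {p26, p27, p28} × {γ} = {(p26,γ), (p27,γ), (p28,γ)}
  {p26, p27, p28} × {δ} = {(p26,δ), (p27,δ), (p28,δ)}
  {p26, p27, p28} × {γ, δ} = {(p26,γ), (p26,δ), (p27,γ), (p27,δ), (p28,γ), (p28,δ)}
These 7 distinct sets form the basis B.
Close under arbitrary unions to get τ_{X×Y}; counting gives |τ_{X×Y}| = 9.


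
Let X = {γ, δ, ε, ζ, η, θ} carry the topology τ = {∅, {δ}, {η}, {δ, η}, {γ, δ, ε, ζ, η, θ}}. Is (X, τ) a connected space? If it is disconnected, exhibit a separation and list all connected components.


(X, τ) is connected.

Find clopen sets (U ∈ τ with X ∖ U ∈ τ):
  U = ∅, X ∖ U = {γ, δ, ε, ζ, η, θ} — both open, so U is clopen.
  U = {γ, δ, ε, ζ, η, θ}, X ∖ U = ∅ — both open, so U is clopen.
Only trivial clopens (∅ and X) exist, so (X, τ) is connected.
Compute connected components by grouping points that agree on all clopens:
  component: {γ, δ, ε, ζ, η, θ}


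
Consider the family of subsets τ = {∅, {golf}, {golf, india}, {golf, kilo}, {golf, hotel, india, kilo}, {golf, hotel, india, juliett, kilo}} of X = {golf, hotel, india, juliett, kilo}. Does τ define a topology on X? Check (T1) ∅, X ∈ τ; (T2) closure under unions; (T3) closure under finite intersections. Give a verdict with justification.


τ is NOT a topology on X.

Axiom (T1): ∅ ∈ τ? Yes; X ∈ τ? Yes.
Axiom (T2/T3): check pairwise unions and intersections of members of τ.
Counterexample for (T2): {golf, india} ∪ {golf, kilo} = {golf, india, kilo} ∉ τ. Therefore τ is NOT a topology.


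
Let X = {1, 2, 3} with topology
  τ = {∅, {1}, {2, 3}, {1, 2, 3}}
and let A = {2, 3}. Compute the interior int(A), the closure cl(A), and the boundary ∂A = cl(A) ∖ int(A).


int(A) = {2, 3}, cl(A) = {2, 3}, ∂A = ∅.

Closed sets in (X, τ) are complements of opens:
  closed(X, τ) = {∅, {1}, {2, 3}, {1, 2, 3}}.
int(A) = ⋃ {U ∈ τ : U ⊆ A}. Opens contained in A: ∅, {2, 3}.
Taking the union of these: int(A) = {2, 3}.
cl(A) = ⋂ {C closed : A ⊆ C}. Closed sets containing A: {2, 3}, {1, 2, 3}.
Intersecting these: cl(A) = {2, 3}.
∂A = cl(A) ∖ int(A) = {2, 3} ∖ {2, 3} = ∅.


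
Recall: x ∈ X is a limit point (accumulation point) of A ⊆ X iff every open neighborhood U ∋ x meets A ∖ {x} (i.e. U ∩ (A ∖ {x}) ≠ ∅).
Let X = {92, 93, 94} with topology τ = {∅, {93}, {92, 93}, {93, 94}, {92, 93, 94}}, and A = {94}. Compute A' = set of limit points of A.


A' = ∅

For each x ∈ X, list the open sets U ∈ τ with x ∈ U, then check whether U ∩ (A ∖ {x}) ≠ ∅ for every such U.
  x = 92: open {92, 93} ∋ x has {92, 93} ∩ (A ∖ {92}) = ∅, so x is NOT a limit point.
  x = 93: open {93} ∋ x has {93} ∩ (A ∖ {93}) = ∅, so x is NOT a limit point.
  x = 94: open {93, 94} ∋ x has {93, 94} ∩ (A ∖ {94}) = ∅, so x is NOT a limit point.
Collecting: A' = ∅.


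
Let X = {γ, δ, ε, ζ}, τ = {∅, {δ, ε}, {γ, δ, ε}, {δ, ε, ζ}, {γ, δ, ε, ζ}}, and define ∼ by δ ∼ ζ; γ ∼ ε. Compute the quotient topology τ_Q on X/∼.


X/∼ = {[γ=ε], [δ=ζ]}; |τ_Q| = 2.

Equivalence classes: [γ=ε], [δ=ζ].
Quotient map π: X → X/∼ sends γ ↦ [γ=ε], δ ↦ [δ=ζ], ε ↦ [γ=ε], ζ ↦ [δ=ζ].
For each subset V ⊆ X/∼, compute π^{-1}(V) ⊆ X and check whether π^{-1}(V) ∈ τ. V is open in τ_Q iff π^{-1}(V) ∈ τ.
  V = {}: π^{-1}(V) = ∅ ∈ τ ✓.
  V = {[γ=ε]}: π^{-1}(V) = {γ, ε} ∉ τ ✗.
  V = {[δ=ζ]}: π^{-1}(V) = {δ, ζ} ∉ τ ✗.
  V = {[γ=ε], [δ=ζ]}: π^{-1}(V) = {γ, δ, ε, ζ} ∈ τ ✓.
Open sets in the quotient: τ_Q = {{}, {[γ=ε], [δ=ζ]}} (2 elements).


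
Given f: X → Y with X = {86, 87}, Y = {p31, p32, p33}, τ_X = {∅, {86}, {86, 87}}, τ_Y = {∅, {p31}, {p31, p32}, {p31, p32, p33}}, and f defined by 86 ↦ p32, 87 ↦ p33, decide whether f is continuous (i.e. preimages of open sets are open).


f IS continuous.

Compute f^{-1}(U) for each U ∈ τ_Y:
  U = ∅: f^{-1}(U) = ∅ ∈ τ_X ✓.
  U = {p31}: f^{-1}(U) = ∅ ∈ τ_X ✓.
  U = {p31, p32}: f^{-1}(U) = {86} ∈ τ_X ✓.
  U = {p31, p32, p33}: f^{-1}(U) = {86, 87} ∈ τ_X ✓.
Every preimage lies in τ_X, so f IS continuous.


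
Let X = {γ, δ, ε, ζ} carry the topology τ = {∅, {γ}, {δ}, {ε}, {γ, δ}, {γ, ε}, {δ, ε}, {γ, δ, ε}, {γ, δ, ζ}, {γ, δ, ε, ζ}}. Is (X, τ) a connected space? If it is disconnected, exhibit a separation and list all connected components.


(X, τ) is disconnected; components = [{ε}, {γ, δ, ζ}].

Find clopen sets (U ∈ τ with X ∖ U ∈ τ):
  U = ∅, X ∖ U = {γ, δ, ε, ζ} — both open, so U is clopen.
  U = {ε}, X ∖ U = {γ, δ, ζ} — both open, so U is clopen.
  U = {γ, δ, ζ}, X ∖ U = {ε} — both open, so U is clopen.
  U = {γ, δ, ε, ζ}, X ∖ U = ∅ — both open, so U is clopen.
Nontrivial clopen(s) exist: e.g. {ε}. So (X, τ) is disconnected.
Compute connected components by grouping points that agree on all clopens:
  component: {ε}
  component: {γ, δ, ζ}
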